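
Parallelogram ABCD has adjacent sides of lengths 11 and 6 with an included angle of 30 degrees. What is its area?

Area = 11 * 6 * sin(30°) = 66 * 1/2 = 33

33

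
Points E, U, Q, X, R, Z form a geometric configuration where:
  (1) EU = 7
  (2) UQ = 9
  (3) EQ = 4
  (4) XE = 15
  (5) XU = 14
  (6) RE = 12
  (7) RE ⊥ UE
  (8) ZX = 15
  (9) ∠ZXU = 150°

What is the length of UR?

Step 1: By the law of cosines on triangle UER: UR² = 7² + 12² − 2·7·12·cos(90°) = 193, so UR = √193.

Therefore, the length of UR = √193.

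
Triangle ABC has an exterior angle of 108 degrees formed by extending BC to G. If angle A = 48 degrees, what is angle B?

The exterior angle theorem states that an exterior angle equals the sum of the two non-adjacent interior angles.
So 108 = 48 + angle B, which gives angle B = 108 - 48 = 60 degrees.

60 degrees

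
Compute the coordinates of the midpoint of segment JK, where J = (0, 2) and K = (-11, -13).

The midpoint is the average of the coordinates:
x: (0 + -11)/2 = -11/2
y: (2 + -13)/2 = -11/2
Midpoint = (-11/2, -11/2)

(-11/2, -11/2)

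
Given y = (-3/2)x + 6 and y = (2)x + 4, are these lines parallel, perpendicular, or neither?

Slope of line 1: m1 = -3/2
Slope of line 2: m2 = 2
m1 != m2 and m1*m2 = -3 != -1. Neither.

Neither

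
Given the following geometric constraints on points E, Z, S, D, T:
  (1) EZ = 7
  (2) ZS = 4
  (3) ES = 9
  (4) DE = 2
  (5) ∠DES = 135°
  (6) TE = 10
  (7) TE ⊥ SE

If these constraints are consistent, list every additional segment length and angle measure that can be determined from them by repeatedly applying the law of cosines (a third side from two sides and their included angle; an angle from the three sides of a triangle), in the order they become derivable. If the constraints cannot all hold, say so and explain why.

The constraints are consistent. Derivable facts, in order:
After 1 step:
- SD ≈ 10.51
- ST = √181
- ∠ESZ = 48.19°
- ∠EZS = 106.6°
- ∠SEZ = 25.21°
After 2 steps:
- ∠DSE = 7.73°
- ∠EDS = 37.27°
- ∠EST = 48.01°
- ∠ETS = 41.99°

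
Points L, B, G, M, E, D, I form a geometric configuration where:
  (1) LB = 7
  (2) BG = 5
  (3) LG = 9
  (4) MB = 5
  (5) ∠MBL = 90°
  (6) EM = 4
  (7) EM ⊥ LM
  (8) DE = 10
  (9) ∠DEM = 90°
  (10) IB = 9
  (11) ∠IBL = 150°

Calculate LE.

Step 1: By the law of cosines on triangle LBM: LM² = 7² + 5² − 2·7·5·cos(90°) = 74, so LM = √74.
Step 2: By the law of cosines on triangle LME: LE² = √74² + 4² − 2·√74·4·cos(90°) = 90, so LE = 3·√10.

Therefore, the length of LE = 3·√10.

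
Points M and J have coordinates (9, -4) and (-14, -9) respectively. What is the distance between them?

d = sqrt((-14 - 9)^2 + (-9 - -4)^2)
d = sqrt(-23^2 + -5^2)
d = sqrt(529 + 25)
d = sqrt(554)

sqrt(554)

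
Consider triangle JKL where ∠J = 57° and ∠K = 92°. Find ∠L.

angle L = 180 - 57 - 92 = 31 degrees.

31 degrees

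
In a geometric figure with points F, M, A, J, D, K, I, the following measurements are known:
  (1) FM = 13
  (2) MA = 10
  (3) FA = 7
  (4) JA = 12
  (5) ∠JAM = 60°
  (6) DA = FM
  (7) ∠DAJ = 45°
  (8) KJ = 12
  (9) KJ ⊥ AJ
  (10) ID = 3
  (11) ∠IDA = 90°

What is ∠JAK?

Step 1: By the law of cosines on triangle AJK: AK² = 12² + 12² − 2·12·12·cos(90°) = 288, so AK = 12·√2.
Step 2: By the inverse law of cosines on triangle JAK: cos(∠JAK) = (12² + (12·√2)² − 12²) / (2·12·12·√2) = 288/407.29 = 0.7071, so ∠JAK = 45°.

Therefore, the measure of angle ∠JAK = 45°.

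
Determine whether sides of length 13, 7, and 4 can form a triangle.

The longest side is 13. The other two sides sum to 4 + 7 = 11.
Since 11 ≤ 13, the two shorter sides cannot reach around to close the triangle.

No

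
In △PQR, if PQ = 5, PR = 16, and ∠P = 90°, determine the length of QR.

Since angle P = 90°, this is a right triangle and the law of cosines reduces to the Pythagorean theorem.
QR^2 = 5^2 + 16^2 = 281
QR = sqrt(281)

sqrt(281)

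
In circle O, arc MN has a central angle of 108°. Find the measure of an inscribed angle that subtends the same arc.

An inscribed angle intercepts an arc from a point on the circle, while the central angle intercepts the same arc from the center.
The inscribed angle is always half the central angle: 108° / 2 = 54°.

54°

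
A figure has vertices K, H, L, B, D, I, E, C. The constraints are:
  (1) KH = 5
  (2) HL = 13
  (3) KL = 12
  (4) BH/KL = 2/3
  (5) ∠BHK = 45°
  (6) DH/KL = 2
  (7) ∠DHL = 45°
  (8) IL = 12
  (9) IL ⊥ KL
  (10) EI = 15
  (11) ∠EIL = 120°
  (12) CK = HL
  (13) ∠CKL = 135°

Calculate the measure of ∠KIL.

Step 1: By the law of cosines on triangle ILK: IK² = 12² + 12² − 2·12·12·cos(90°) = 288, so IK = 12·√2.
Step 2: By the inverse law of cosines on triangle KIL: cos(∠KIL) = ((12·√2)² + 12² − 12²) / (2·12·√2·12) = 288/407.29 = 0.7071, so ∠KIL = 45°.

Therefore, the measure of angle ∠KIL = 45°.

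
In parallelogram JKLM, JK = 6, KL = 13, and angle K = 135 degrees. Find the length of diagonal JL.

Using the law of cosines:
d^2 = 6^2 + 13^2 - 2(6)(13)cos(135 degrees)
d^2 = 36 + 169 - 156*-sqrt(2)/2
d^2 = 78*sqrt(2) + 205
d = sqrt(78*sqrt(2) + 205)

sqrt(78*sqrt(2) + 205)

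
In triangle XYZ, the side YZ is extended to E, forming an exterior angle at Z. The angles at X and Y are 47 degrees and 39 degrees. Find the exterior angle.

By the exterior angle theorem, an exterior angle of a triangle equals the sum of the two remote interior angles.
Exterior angle = angle X + angle Y
Exterior angle = 47 + 39 = 86 degrees

86 degrees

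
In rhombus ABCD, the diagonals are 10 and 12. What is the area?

The diagonals of a rhombus divide it into four right triangles.
Each triangle has legs 10/ 2 = 5 and 12/2 = 6, so each has area (1/2)*5*6 = 15.
Four such triangles give total area = (d1 * d2) / 2 = 60.

60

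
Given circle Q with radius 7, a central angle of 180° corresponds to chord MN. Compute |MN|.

Drop a perpendicular from the center to the chord, bisecting both the chord and the central angle.
Each half-chord = r sin(θ/2) = 7 sin(90°).
The full chord = 2 × 7 × sin(90°) = 14.

14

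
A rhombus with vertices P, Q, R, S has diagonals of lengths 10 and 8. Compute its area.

The diagonals of a rhombus divide it into four right triangles.
Each triangle has legs 10/ 2 = 5 and 8/2 = 4, so each has area (1/2)*5*4 = 10.
Four such triangles give total area = (d1 * d2) / 2 = 40.

40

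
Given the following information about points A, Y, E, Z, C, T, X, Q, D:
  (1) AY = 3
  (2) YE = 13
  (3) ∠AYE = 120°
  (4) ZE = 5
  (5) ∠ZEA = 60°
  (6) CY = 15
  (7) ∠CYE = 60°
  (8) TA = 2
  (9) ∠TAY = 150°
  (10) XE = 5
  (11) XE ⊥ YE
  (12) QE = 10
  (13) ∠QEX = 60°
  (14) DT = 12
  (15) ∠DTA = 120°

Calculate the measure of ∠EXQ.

Step 1: By the law of cosines on triangle XEQ: XQ² = 5² + 10² − 2·5·10·cos(60°) = 75, so XQ = 5·√3.
Step 2: By the inverse law of cosines on triangle EXQ: cos(∠EXQ) = (5² + (5·√3)² − 10²) / (2·5·5·√3) = 0/86.6 = 0, so ∠EXQ = 90°.

Therefore, the measure of angle ∠EXQ = 90°.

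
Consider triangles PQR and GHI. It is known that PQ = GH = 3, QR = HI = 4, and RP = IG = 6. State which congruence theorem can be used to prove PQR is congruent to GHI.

The given information matches SSS: All three pairs of corresponding sides are equal (Side-Side-Side).

SSS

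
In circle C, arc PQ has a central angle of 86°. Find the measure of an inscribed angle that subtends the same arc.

By the inscribed angle theorem, the inscribed angle is half the central angle.
Inscribed angle = 86° / 2 = 43°

43°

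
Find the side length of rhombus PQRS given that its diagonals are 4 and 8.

Half-diagonals are 2 and 4. side = sqrt(2^2 + 4^2) = sqrt(20) = 2*sqrt(5)

2*sqrt(5)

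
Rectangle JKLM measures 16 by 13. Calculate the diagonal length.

A rectangle's diagonal splits it into two right triangles, with the diagonal as the hypotenuse.
By the Pythagorean theorem, d^2 = 16^2 + 13^2 = 425.
Therefore d = sqrt(425) = 5*sqrt(17).

5*sqrt(17)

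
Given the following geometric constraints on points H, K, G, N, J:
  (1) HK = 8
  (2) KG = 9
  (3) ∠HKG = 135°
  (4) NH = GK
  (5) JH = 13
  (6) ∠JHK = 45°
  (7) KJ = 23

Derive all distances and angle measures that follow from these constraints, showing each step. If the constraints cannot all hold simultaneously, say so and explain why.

These constraints are not satisfiable: by the triangle inequality in triangle HKJ, (1) HK = 8 and (5) JH = 13 force KJ ≤ 8 + 13 = 21, but (7) says KJ = 23. No planar figure meets all of them, so nothing further can be derived.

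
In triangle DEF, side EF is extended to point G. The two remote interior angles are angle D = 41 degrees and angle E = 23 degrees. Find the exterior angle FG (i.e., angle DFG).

Exterior angle = 41 + 23 = 64 degrees (exterior angle theorem).

64 degrees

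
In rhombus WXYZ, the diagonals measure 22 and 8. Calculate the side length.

The diagonals of a rhombus bisect each other at right angles.
Half-diagonals: 22/2 = 11 and 8/2 = 4
side = sqrt(11^2 + 4^2)
side = sqrt(121 + 16)
side = sqrt(137)

sqrt(137)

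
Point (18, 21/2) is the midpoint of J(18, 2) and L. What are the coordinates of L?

Using the midpoint formula: M = ((x1 + x2)/2, (y1 + y2)/2)
We know M = (18, 21/2) and J = (18, 2)
For x: 18 = (18 + x2)/2, so x2 = 2*18 - 18 = 18
For y: 21/2 = (2 + y2)/2, so y2 = 2*21/2 - 2 = 19
L = (18, 19)

(18, 19)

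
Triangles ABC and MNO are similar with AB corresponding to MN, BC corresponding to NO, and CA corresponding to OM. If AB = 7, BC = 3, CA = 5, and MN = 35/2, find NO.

Similar triangles have proportional sides. Setting up the proportion:
MN / AB = NO / BC
35/2 / 7 = NO / 3
NO = 3 * 35/2 / 7 = 15/2.

15/2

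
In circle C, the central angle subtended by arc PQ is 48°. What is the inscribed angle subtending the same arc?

An inscribed angle intercepts an arc from a point on the circle, while the central angle intercepts the same arc from the center.
The inscribed angle is always half the central angle: 48° / 2 = 24°.

24°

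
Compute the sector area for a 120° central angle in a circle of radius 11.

Sector area = πr² × θ/360
= π × 11² × 1/3
= π × 121 × 1/3
= 121*pi/3

121*pi/3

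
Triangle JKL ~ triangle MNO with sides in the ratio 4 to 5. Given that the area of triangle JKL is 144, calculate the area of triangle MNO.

For similar figures, the area ratio equals the square of the side ratio.
Side ratio (JKL to MNO) = 4:5, so area ratio = 4^2:5^2 = 16:25.
If the area of JKL is 144, then the area of MNO = 144 * (25/16) = 225.

225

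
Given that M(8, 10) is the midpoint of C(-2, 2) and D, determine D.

Using the midpoint formula: M = ((x1 + x2)/2, (y1 + y2)/2)
We know M = (8, 10) and C = (-2, 2)
For x: 8 = (-2 + x2)/2, so x2 = 2*8 - -2 = 18
For y: 10 = (2 + y2)/2, so y2 = 2*10 - 2 = 18
D = (18, 18)

(18, 18)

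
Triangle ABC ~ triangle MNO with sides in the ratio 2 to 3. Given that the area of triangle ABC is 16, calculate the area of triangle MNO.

Area ratio = (2/3)^2 = 4/9. Area of MNO = 16 * 9/4 = 36.

36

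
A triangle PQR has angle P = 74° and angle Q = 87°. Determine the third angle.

The interior angles sum to 180°: angle R = 180 - 74 - 87 = 19°.
The triangle is acute (angles 74°, 87°, 19°).

19 degrees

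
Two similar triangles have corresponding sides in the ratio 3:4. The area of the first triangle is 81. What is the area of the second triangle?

The ratio of areas of similar triangles = (side ratio)^2.
Side ratio = 3:4, so area ratio = 9:16.
Area of the second triangle / Area of the first triangle = 16/9
Area of the second triangle = 81 * 16/9 = 144

144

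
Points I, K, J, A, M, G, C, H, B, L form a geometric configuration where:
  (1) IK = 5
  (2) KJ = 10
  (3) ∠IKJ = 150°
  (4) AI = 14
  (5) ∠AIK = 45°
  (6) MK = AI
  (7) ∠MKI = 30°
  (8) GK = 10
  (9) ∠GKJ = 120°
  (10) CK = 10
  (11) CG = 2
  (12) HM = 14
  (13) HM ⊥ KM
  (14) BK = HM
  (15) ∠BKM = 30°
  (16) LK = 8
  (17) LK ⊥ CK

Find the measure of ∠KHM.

From the given relations: MK = AI = 14.
Step 1: By the law of cosines on triangle HMK: HK² = 14² + 14² − 2·14·14·cos(90°) = 392, so HK = 14·√2.
Step 2: By the inverse law of cosines on triangle KHM: cos(∠KHM) = ((14·√2)² + 14² − 14²) / (2·14·√2·14) = 392/554.37 = 0.7071, so ∠KHM = 45°.

Therefore, the measure of angle ∠KHM = 45°.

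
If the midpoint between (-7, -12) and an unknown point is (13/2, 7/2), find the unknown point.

Using the midpoint formula: M = ((x1 + x2)/2, (y1 + y2)/2)
We know M = (13/2, 7/2) and A = (-7, -12)
For x: 13/2 = (-7 + x2)/2, so x2 = 2*13/2 - -7 = 20
For y: 7/2 = (-12 + y2)/2, so y2 = 2*7/2 - -12 = 19
C = (20, 19)

(20, 19)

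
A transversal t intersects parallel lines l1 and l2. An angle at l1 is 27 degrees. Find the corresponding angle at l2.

Corresponding angles formed by parallel lines and a transversal are equal.
The given angle is 27 degrees.
The corresponding angle = 27 degrees.

27 degrees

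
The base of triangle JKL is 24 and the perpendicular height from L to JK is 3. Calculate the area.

A triangle's area is half the area of a rectangle with the same base and height.
Area = (1/2) * 24 * 3 = 36.

36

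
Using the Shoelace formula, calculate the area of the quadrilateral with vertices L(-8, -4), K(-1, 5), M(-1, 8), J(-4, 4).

Using the Shoelace formula for a quadrilateral (vertices in order):
Area = (1/2)|sum of (x_i * y_(i+1) - x_(i+1) * y_i)|
Terms: (-8*5 - -1*-4) = -44, (-1*8 - -1*5) = -3, (-1*4 - -4*8) = 28, (-4*-4 - -8*4) = 48
Sum = 29
Area = (1/2)(29) = 29/2

29/2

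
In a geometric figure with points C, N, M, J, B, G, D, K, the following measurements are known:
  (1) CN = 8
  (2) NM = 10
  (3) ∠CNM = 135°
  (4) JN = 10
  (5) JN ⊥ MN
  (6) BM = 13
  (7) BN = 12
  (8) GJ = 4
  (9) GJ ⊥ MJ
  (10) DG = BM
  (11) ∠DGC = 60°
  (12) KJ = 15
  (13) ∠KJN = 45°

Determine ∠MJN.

Step 1: By the law of cosines on triangle JNM: JM² = 10² + 10² − 2·10·10·cos(90°) = 200, so JM = 10·√2.
Step 2: By the inverse law of cosines on triangle MJN: cos(∠MJN) = ((10·√2)² + 10² − 10²) / (2·10·√2·10) = 200/282.84 = 0.7071, so ∠MJN = 45°.

Therefore, the measure of angle ∠MJN = 45°.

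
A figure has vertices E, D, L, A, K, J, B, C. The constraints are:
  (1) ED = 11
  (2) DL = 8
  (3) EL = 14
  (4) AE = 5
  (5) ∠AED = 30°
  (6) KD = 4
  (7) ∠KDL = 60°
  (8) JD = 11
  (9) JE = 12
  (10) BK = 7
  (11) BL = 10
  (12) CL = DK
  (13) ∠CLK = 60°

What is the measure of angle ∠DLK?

Step 1: By the law of cosines on triangle LDK: LK² = 8² + 4² − 2·8·4·cos(60°) = 48, so LK = 4·√3.
Step 2: By the inverse law of cosines on triangle DLK: cos(∠DLK) = (8² + (4·√3)² − 4²) / (2·8·4·√3) = 96/110.85 = 0.866, so ∠DLK = 30°.

Therefore, the measure of angle ∠DLK = 30°.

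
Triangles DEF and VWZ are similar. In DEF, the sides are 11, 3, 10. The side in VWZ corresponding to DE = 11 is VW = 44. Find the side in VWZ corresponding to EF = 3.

Since the triangles are similar, the ratio of corresponding sides is constant.
Scale factor k = VW / DE = 44 / 11 = 4
WZ = k * EF = 4 * 3 = 12

12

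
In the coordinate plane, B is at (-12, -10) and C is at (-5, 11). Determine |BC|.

d = sqrt((-5 - -12)^2 + (11 - -10)^2)
d = sqrt(7^2 + 21^2)
d = sqrt(49 + 441)
d = sqrt(490) = 7*sqrt(10)

7*sqrt(10)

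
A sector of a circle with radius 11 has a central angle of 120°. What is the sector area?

Sector area = πr² × θ/360
= π × 11² × 1/3
= π × 121 × 1/3
= 121*pi/3

121*pi/3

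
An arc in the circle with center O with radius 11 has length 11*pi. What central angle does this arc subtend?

The full circumference is 2πr = 22*pi.
The arc is 11*pi / 22*pi = 1/2 of the full circle.
So the central angle = 1/2 × 360° = 180°.

180°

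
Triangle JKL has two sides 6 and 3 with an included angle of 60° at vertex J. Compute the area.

Area = (1/2) * JK * JL * sin(J)
Area = (1/2) * 6 * 3 * sin(60°)
Area = (1/2) * 6 * 3 * sqrt(3)/2
Area = 9*sqrt(3)/2

9*sqrt(3)/2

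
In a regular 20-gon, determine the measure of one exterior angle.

Each exterior angle of a regular n-gon is 360 / n.
For n = 20: 360 / 20 = 18 degrees.

18 degrees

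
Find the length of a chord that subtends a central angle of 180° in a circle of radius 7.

Chord length = 2r sin(θ/2)
= 2 × 7 × sin(180°/2)
= 2 × 7 × sin(90°)
= 14

14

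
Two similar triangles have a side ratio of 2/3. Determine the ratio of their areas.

Area scales with the square of linear dimensions. If every length is multiplied by 2/3, then the area is multiplied by (2/3)^2 = 4/9.
The area ratio is 4:9.

4:9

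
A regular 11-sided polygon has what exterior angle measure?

Each exterior angle of a regular n-gon is 360 / n.
For n = 11: 360 / 11 = 360/11 degrees.

360/11 degrees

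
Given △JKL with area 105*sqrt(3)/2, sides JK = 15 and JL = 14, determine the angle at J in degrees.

sin(C) = 2 * 105*sqrt(3)/2 / (15 * 14) = sqrt(3)/2, so C = arcsin(sqrt(3)/2) = 60°.
Since sin(180° - C) = sin(C), the obtuse angle 120° gives the same area, so C = 60° or C = 120°.

60° or 120°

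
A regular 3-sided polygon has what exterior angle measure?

Each exterior angle of a regular n-gon is 360 / n.
For n = 3: 360 / 3 = 120 degrees.

120 degrees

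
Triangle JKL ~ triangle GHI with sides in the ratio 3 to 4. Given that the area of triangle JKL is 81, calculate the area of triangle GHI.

The ratio of areas of similar triangles = (side ratio)^2.
Side ratio = 3:4, so area ratio = 9:16.
Area of GHI / Area of JKL = 16/9
Area of GHI = 81 * 16/9 = 144

144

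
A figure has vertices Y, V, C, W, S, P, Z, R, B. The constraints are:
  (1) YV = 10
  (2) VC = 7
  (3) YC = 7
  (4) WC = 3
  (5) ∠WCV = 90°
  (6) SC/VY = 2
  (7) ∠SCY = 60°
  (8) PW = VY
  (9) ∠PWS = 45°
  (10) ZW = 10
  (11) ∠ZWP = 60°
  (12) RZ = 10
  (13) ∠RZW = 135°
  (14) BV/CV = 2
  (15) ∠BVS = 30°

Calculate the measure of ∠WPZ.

From the given relations: PW = VY = 10.
Step 1: By the law of cosines on triangle PWZ: PZ² = 10² + 10² − 2·10·10·cos(60°) = 100, so PZ = 10.
Step 2: By the inverse law of cosines on triangle WPZ: cos(∠WPZ) = (10² + 10² − 10²) / (2·10·10) = 100/200 = 0.5, so ∠WPZ = 60°.

Therefore, the measure of angle ∠WPZ = 60°.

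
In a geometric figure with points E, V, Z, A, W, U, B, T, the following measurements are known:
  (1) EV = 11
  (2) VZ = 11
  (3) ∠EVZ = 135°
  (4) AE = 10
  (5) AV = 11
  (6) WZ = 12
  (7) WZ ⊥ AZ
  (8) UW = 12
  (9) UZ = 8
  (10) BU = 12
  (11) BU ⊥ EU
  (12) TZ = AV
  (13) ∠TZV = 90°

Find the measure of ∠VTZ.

From the given relations: TZ = AV = 11.
Step 1: By the law of cosines on triangle TZV: TV² = 11² + 11² − 2·11·11·cos(90°) = 242, so TV = 11·√2.
Step 2: By the inverse law of cosines on triangle VTZ: cos(∠VTZ) = ((11·√2)² + 11² − 11²) / (2·11·√2·11) = 242/342.24 = 0.7071, so ∠VTZ = 45°.

Therefore, the measure of angle ∠VTZ = 45°.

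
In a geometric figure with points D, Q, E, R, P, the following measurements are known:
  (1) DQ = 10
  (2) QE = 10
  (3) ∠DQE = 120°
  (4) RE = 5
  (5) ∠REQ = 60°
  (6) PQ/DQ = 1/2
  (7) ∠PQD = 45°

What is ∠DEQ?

Step 1: By the law of cosines on triangle EQD: ED² = 10² + 10² − 2·10·10·cos(120°) = 300, so ED = 10·√3.
Step 2: By the inverse law of cosines on triangle DEQ: cos(∠DEQ) = ((10·√3)² + 10² − 10²) / (2·10·√3·10) = 300/346.41 = 0.866, so ∠DEQ = 30°.

Therefore, the measure of angle ∠DEQ = 30°.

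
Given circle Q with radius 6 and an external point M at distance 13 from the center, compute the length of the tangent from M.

The tangent, radius, and line from the external point to the center form a right triangle.
The right angle is where the tangent meets the radius.
By the Pythagorean theorem: tangent² + 6² = 13²
tangent² = 169 - 36 = 133
tangent = sqrt(133)

sqrt(133)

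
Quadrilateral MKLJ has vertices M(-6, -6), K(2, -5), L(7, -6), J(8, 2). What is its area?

Using the Shoelace formula for a quadrilateral (vertices in order):
Area = (1/2)|sum of (x_i * y_(i+1) - x_(i+1) * y_i)|
Terms: (-6*-5 - 2*-6) = 42, (2*-6 - 7*-5) = 23, (7*2 - 8*-6) = 62, (8*-6 - -6*2) = -36
Sum = 91
Area = (1/2)(91) = 91/2

91/2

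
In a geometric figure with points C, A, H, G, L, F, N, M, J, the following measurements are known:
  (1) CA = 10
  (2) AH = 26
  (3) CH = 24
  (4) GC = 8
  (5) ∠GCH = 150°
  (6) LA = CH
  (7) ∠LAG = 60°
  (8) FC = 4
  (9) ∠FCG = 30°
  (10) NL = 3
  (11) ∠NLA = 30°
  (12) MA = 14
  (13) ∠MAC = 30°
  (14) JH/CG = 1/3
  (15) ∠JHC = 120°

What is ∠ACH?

Step 1: By the inverse law of cosines on triangle ACH: cos(∠ACH) = (10² + 24² − 26²) / (2·10·24) = 0/480 = 0, so ∠ACH = 90°.

Therefore, the measure of angle ∠ACH = 90°.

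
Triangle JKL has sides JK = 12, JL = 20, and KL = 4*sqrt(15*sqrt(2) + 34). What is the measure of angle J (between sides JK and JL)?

When all three sides of a triangle are known, the law of cosines can be rearranged to find any angle.
cos(C) = (a² + b² - c²) / (2ab) gives cos(J) = -sqrt(2)/2.
Taking the inverse cosine: J = 135°.

135°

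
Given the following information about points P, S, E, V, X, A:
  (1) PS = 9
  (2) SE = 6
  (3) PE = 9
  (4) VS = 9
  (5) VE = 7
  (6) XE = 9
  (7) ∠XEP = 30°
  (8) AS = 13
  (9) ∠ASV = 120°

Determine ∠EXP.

Step 1: By the law of cosines on triangle XEP: XP² = 9² + 9² − 2·9·9·cos(30°) = 21.7, so XP ≈ 4.66.
Step 2: By the inverse law of cosines on triangle EXP: cos(∠EXP) = (9² + 4.66² − 9²) / (2·9·4.66) = 21.7/83.86 = 0.2588, so ∠EXP = 75°.

Therefore, the measure of angle ∠EXP = 75°.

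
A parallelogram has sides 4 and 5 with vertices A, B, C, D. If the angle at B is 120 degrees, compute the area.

Area = a * b * sin(theta)
Area = 4 * 5 * sin(120 degrees)
Area = 20 * sqrt(3)/2
Area = 10*sqrt(3)

10*sqrt(3)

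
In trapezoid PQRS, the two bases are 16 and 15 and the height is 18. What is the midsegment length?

The midsegment of a trapezoid = (base1 + base2) / 2
midsegment = (16 + 15) / 2
midsegment = 31 / 2
midsegment = 31/2

31/2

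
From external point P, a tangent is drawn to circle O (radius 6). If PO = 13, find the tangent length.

tangent = √(d² - r²) = √(13² - 6²) = √(169 - 36) = √133 = sqrt(133)

sqrt(133)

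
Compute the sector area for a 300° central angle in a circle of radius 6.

Sector area = π(6²)(5/6) = 30*pi

30*pi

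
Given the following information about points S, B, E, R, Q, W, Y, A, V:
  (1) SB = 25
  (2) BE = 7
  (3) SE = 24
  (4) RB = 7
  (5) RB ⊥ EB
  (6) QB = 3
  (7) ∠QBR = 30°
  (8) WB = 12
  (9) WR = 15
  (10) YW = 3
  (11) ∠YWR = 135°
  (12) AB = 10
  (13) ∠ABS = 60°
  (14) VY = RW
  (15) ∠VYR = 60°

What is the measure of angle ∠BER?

Step 1: By the law of cosines on triangle EBR: ER² = 7² + 7² − 2·7·7·cos(90°) = 98, so ER = 7·√2.
Step 2: By the inverse law of cosines on triangle BER: cos(∠BER) = (7² + (7·√2)² − 7²) / (2·7·7·√2) = 98/138.59 = 0.7071, so ∠BER = 45°.

Therefore, the measure of angle ∠BER = 45°.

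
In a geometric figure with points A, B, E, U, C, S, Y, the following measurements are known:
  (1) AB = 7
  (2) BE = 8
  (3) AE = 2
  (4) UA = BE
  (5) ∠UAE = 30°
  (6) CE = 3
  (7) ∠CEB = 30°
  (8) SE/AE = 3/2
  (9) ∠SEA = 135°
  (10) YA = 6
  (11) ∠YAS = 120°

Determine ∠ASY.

From the given relations: SE = 3/2·AE = 3/2·2 = 3.
Step 1: By the law of cosines on triangle SEA: SA² = 3² + 2² − 2·3·2·cos(135°) = 21.49, so SA ≈ 4.64.
Step 2: By the law of cosines on triangle SAY: SY² = 4.64² + 6² − 2·4.64·6·cos(120°) = 85.3, so SY ≈ 9.24.
Step 3: By the inverse law of cosines on triangle ASY: cos(∠ASY) = (4.64² + 9.24² − 6²) / (2·4.64·9.24) = 70.78/85.62 = 0.8267, so ∠ASY = 34.24°.

Therefore, the measure of angle ∠ASY = 34.24°.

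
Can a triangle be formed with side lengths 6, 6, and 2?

Check all three triangle inequalities:
6 + 6 = 12 > 2 ✓
6 + 2 = 8 > 6 ✓
6 + 2 = 8 > 6 ✓
All conditions hold, so these sides form a valid triangle.

Yes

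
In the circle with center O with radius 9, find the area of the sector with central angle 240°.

The full circle has area πr² = π(9)² = 81*pi.
The sector covers 240° out of 360°, a fraction of 2/3.
Sector area = 81*pi × 2/3 = 54*pi.

54*pi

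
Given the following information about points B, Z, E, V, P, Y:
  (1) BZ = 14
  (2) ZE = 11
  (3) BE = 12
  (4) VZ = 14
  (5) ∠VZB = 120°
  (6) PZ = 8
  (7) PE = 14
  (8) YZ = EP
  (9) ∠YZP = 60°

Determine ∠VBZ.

Step 1: By the law of cosines on triangle BZV: BV² = 14² + 14² − 2·14·14·cos(120°) = 588, so BV = 14·√3.
Step 2: By the inverse law of cosines on triangle VBZ: cos(∠VBZ) = ((14·√3)² + 14² − 14²) / (2·14·√3·14) = 588/678.96 = 0.866, so ∠VBZ = 30°.

Therefore, the measure of angle ∠VBZ = 30°.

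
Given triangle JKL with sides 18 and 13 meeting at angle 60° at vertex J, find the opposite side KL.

When two sides and the included angle are known, the law of cosines gives the third side.
c^2 = a^2 + b^2 - 2ab cos(C) generalizes the Pythagorean theorem to non-right triangles.
Here: KL^2 = 324 + 169 - 468*(1/2) = 259
KL = sqrt(259)

sqrt(259)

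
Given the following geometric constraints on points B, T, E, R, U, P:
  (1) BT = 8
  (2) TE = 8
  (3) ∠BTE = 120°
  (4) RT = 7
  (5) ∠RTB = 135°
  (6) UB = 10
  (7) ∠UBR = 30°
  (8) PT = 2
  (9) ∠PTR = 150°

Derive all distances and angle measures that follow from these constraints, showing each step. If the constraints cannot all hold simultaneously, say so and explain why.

The constraints are consistent.

Step 1: From BT = 8, TE = 8, and ∠BTE = 120°, by the law of cosines:
  BE² = BT² + TE² - 2·BT·TE·cos(120°) = 64 + 64 + 64 = 192
  BE = 8·√3

Step 2: From BT = 8, TR = 7, and ∠BTR = 135°, by the law of cosines:
  BR² = BT² + TR² - 2·BT·TR·cos(135°) = 64 + 49 + 79.2 = 192.2
  BR ≈ 13.86

Step 3: From RT = 7, TP = 2, and ∠RTP = 150°, by the law of cosines:
  RP² = RT² + TP² - 2·RT·TP·cos(150°) = 49 + 4 + 24.25 = 77.25
  RP ≈ 8.79

Step 4: From RB = 13.86, BU = 10, and ∠RBU = 30°, by the law of cosines:
  RU² = RB² + BU² - 2·RB·BU·cos(30°) = 192.2 + 100 - 240.1 = 52.07
  RU ≈ 7.22

Step 5: From BE = 8·√3, BT = 8, ET = 8, by the inverse law of cosines:
  cos(∠EBT) = (BE² + BT² - ET²) / (2·BE·BT)
  ∠EBT = 30°

Step 6: From BR = 13.86, BT = 8, RT = 7, by the inverse law of cosines:
  cos(∠RBT) = (BR² + BT² - RT²) / (2·BR·BT)
  ∠RBT = 20.92°

Step 7: From EB = 8·√3, ET = 8, BT = 8, by the inverse law of cosines:
  cos(∠BET) = (EB² + ET² - BT²) / (2·EB·ET)
  ∠BET = 30°

Step 8: From RB = 13.86, RT = 7, BT = 8, by the inverse law of cosines:
  cos(∠BRT) = (RB² + RT² - BT²) / (2·RB·RT)
  ∠BRT = 24.08°

Step 9: From RP = 8.79, RT = 7, PT = 2, by the inverse law of cosines:
  cos(∠PRT) = (RP² + RT² - PT²) / (2·RP·RT)
  ∠PRT = 6.53°

Step 10: From PR = 8.79, PT = 2, RT = 7, by the inverse law of cosines:
  cos(∠RPT) = (PR² + PT² - RT²) / (2·PR·PT)
  ∠RPT = 23.47°

Step 11: From RB = 13.86, RU = 7.22, BU = 10, by the inverse law of cosines:
  cos(∠BRU) = (RB² + RU² - BU²) / (2·RB·RU)
  ∠BRU = 43.86°

Step 12: From UB = 10, UR = 7.22, BR = 13.86, by the inverse law of cosines:
  cos(∠BUR) = (UB² + UR² - BR²) / (2·UB·UR)
  ∠BUR = 106.14°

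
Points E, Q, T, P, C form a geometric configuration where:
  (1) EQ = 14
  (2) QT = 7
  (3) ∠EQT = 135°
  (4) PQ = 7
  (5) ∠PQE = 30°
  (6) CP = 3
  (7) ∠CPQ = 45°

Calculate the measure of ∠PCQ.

Step 1: By the law of cosines on triangle CPQ: CQ² = 3² + 7² − 2·3·7·cos(45°) = 28.3, so CQ ≈ 5.32.
Step 2: By the inverse law of cosines on triangle PCQ: cos(∠PCQ) = (3² + 5.32² − 7²) / (2·3·5.32) = -11.7/31.92 = -0.3665, so ∠PCQ = 111.5°.

Therefore, the measure of angle ∠PCQ = 111.5°.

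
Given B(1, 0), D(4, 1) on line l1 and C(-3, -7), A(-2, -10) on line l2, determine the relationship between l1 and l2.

Slope of line 1: m1 = (1 - 0)/(4 - 1) = 1/3 = 1/3
Slope of line 2: m2 = (-10 - -7)/(-2 - -3) = -3/1 = -3
m1 * m2 = (1/3) * (-3) = -1 = -1, so the lines are perpendicular.

Perpendicular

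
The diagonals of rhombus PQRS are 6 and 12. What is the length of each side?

Half-diagonals are 3 and 6. side = sqrt(3^2 + 6^2) = sqrt(45) = 3*sqrt(5)

3*sqrt(5)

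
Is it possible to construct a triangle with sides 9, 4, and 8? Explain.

Check all three triangle inequalities:
9 + 4 = 13 > 8 ✓
9 + 8 = 17 > 4 ✓
4 + 8 = 12 > 9 ✓
All conditions hold, so these sides form a valid triangle.

Yes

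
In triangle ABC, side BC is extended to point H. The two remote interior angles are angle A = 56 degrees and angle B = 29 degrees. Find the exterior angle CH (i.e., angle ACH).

By the exterior angle theorem, an exterior angle of a triangle equals the sum of the two remote interior angles.
Exterior angle = angle A + angle B
Exterior angle = 56 + 29 = 85 degrees

85 degrees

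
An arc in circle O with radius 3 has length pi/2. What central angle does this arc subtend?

The full circumference is 2πr = 6*pi.
The arc is pi/2 / 6*pi = 1/12 of the full circle.
So the central angle = 1/12 × 360° = 30°.

30°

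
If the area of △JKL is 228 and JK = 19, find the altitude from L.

Area = (1/2) * base * height
height = 2 * Area / base
height = 2 * 228 / 19
height = 456 / 19
height = 24

24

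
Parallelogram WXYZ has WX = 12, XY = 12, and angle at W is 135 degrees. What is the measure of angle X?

Consecutive angles are supplementary: angle X = 180 - 135 = 45 degrees.

45 degrees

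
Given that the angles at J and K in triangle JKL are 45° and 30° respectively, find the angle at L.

Let angle L = x. Then 45 + 30 + x = 180.
x = 180 - 75 = 105 degrees.

105 degrees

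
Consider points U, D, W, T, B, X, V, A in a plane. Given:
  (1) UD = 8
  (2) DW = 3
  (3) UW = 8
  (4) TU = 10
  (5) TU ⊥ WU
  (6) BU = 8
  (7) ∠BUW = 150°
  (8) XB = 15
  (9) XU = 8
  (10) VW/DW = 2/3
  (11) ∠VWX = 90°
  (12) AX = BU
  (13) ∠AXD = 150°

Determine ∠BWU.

Step 1: By the law of cosines on triangle WUB: WB² = 8² + 8² − 2·8·8·cos(150°) = 238.85, so WB ≈ 15.45.
Step 2: By the inverse law of cosines on triangle BWU: cos(∠BWU) = (15.45² + 8² − 8²) / (2·15.45·8) = 238.85/247.28 = 0.9659, so ∠BWU = 15°.

Therefore, the measure of angle ∠BWU = 15°.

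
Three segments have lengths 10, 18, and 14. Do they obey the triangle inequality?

For three segments to close into a triangle, no single side can be as long as the other two combined.
The longest side is 18, and 10 + 14 = 24 > 18.
A triangle can be formed.

Yes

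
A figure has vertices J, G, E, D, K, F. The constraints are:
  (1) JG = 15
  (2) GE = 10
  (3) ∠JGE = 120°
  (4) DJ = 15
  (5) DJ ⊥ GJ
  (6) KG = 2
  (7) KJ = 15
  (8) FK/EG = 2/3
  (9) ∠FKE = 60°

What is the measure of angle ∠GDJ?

Step 1: By the law of cosines on triangle DJG: DG² = 15² + 15² − 2·15·15·cos(90°) = 450, so DG = 15·√2.
Step 2: By the inverse law of cosines on triangle GDJ: cos(∠GDJ) = ((15·√2)² + 15² − 15²) / (2·15·√2·15) = 450/636.4 = 0.7071, so ∠GDJ = 45°.

Therefore, the measure of angle ∠GDJ = 45°.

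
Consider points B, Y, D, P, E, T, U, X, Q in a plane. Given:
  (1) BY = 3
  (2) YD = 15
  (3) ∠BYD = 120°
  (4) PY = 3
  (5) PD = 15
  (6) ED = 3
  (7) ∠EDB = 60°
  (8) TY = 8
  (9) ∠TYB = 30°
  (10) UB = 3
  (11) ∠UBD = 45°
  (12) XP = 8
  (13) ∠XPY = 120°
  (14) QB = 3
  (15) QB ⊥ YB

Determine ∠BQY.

Step 1: By the law of cosines on triangle QBY: QY² = 3² + 3² − 2·3·3·cos(90°) = 18, so QY = 3·√2.
Step 2: By the inverse law of cosines on triangle BQY: cos(∠BQY) = (3² + (3·√2)² − 3²) / (2·3·3·√2) = 18/25.46 = 0.7071, so ∠BQY = 45°.

Therefore, the measure of angle ∠BQY = 45°.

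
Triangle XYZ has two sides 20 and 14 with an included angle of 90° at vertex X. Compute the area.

Area = (1/2)(20)(14) sin(90°) = (1/2)(20)(14)(1) = 140

140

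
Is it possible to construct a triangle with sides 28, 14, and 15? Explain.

Sort the sides: 14, 15, 28.
It suffices to check that the sum of the two smallest exceeds the largest:
14 + 15 = 29 > 28. ✓
Yes, a valid triangle can be formed.

Yes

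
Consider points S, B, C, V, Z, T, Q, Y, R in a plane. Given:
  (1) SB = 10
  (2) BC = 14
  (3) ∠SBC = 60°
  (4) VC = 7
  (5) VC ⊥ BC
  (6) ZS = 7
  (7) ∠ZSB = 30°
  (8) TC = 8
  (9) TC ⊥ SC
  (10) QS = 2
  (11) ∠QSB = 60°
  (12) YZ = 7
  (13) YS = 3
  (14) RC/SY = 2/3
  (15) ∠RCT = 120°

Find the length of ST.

Step 1: By the law of cosines on triangle CBS: CS² = 14² + 10² − 2·14·10·cos(60°) = 156, so CS = 2·√39.
Step 2: By the law of cosines on triangle SCT: ST² = (2·√39)² + 8² − 2·2·√39·8·cos(90°) = 220, so ST = 2·√55.

Therefore, the length of ST = 2·√55.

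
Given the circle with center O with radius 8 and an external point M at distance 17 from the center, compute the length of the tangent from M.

Let T be the point of tangency. Then OT ⊥ MT (radius ⊥ tangent).
In right triangle OTM: OM² = OT² + MT²
17² = 8² + MT²
MT² = 225, MT = 15

15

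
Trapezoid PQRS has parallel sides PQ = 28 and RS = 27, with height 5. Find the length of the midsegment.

The midsegment of a trapezoid = (base1 + base2) / 2
midsegment = (28 + 27) / 2
midsegment = 55 / 2
midsegment = 55/2

55/2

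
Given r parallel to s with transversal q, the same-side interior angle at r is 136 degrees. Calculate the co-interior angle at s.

Co-interior (same-side interior) angles are between the parallel lines on the same side of the transversal.
Unlike corresponding or alternate interior angles, they are supplementary rather than equal.
So the angle = 180 - 136 = 44 degrees.

44 degrees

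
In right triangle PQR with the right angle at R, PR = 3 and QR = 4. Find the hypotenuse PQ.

PQ = sqrt(3^2 + 4^2) = sqrt(25) = 5

5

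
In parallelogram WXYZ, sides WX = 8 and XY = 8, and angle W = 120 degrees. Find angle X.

Opposite sides of a parallelogram are parallel, so consecutive angles form co-interior angles on a transversal.
Co-interior angles sum to 180°, giving angle X = 180 - 120 = 60 degrees.

60 degrees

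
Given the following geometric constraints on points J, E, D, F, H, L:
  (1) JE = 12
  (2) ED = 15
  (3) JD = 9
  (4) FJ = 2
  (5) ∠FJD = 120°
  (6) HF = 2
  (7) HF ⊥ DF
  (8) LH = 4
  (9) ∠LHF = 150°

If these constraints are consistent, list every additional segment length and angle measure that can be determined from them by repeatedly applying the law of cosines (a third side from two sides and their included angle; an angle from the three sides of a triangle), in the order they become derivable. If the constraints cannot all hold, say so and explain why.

The constraints are consistent. Derivable facts, in order:
After 1 step:
- DF = √103
- FL ≈ 5.82
- ∠DEJ = 36.87°
- ∠DJE = 90°
- ∠EDJ = 53.13°
After 2 steps:
- DH = √107
- ∠DFJ = 50.17°
- ∠FDJ = 9.83°
- ∠FLH = 9.9°
- ∠HFL = 20.1°
After 3 steps:
- ∠DHF = 78.85°
- ∠FDH = 11.15°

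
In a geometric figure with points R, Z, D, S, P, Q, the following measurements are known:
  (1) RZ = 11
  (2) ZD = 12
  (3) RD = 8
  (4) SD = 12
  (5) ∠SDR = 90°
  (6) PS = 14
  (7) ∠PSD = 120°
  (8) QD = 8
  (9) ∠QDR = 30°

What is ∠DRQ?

Step 1: By the law of cosines on triangle RDQ: RQ² = 8² + 8² − 2·8·8·cos(30°) = 17.15, so RQ ≈ 4.14.
Step 2: By the inverse law of cosines on triangle DRQ: cos(∠DRQ) = (8² + 4.14² − 8²) / (2·8·4.14) = 17.15/66.26 = 0.2588, so ∠DRQ = 75°.

Therefore, the measure of angle ∠DRQ = 75°.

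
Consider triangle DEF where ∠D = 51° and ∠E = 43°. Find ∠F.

Let angle F = x. Then 51 + 43 + x = 180.
x = 180 - 94 = 86 degrees.

86 degrees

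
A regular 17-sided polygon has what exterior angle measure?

Each exterior angle of a regular n-gon is 360 / n.
For n = 17: 360 / 17 = 360/17 degrees.

360/17 degrees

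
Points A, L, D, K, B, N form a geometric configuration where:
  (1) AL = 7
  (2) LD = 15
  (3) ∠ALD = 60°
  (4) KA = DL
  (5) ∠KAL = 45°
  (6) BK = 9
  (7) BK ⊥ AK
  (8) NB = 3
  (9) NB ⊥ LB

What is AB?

From the given relations: KA = DL = 15.
Step 1: By the law of cosines on triangle AKB: AB² = 15² + 9² − 2·15·9·cos(90°) = 306, so AB = 3·√34.

Therefore, the length of AB = 3·√34.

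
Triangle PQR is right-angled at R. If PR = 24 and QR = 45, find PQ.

In a right triangle, the square of the hypotenuse equals the sum of the squares of the two legs.
The legs are 24 and 45, so the hypotenuse = sqrt(576 + 2025) = sqrt(2601) = 51.

51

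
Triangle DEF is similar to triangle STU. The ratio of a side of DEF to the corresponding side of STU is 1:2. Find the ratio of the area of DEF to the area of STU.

Area ratio = (side ratio)^2 = (1/2)^2 = 1:4.

1:4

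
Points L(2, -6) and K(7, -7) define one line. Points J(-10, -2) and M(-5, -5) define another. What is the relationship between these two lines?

Slope of line 1: m1 = (-7 - -6)/(7 - 2) = -1/5 = -1/5
Slope of line 2: m2 = (-5 - -2)/(-5 - -10) = -3/5 = -3/5
m1 != m2 and m1*m2 = 3/25 != -1. Neither.

Neither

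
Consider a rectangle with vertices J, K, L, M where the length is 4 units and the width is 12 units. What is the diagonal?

Using the Pythagorean theorem:
d² = 4² + 12² = 16 + 144 = 160
d = sqrt(160) = 4*sqrt(10)

4*sqrt(10)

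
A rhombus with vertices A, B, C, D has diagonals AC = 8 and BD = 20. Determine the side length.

The diagonals of a rhombus bisect each other at right angles.
Half-diagonals: 8/2 = 4 and 20/2 = 10
side = sqrt(4^2 + 10^2)
side = sqrt(16 + 100)
side = sqrt(116) = 2*sqrt(29)

2*sqrt(29)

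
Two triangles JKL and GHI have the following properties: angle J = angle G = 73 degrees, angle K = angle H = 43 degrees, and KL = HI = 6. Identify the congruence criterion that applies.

Consider the given information: angle J = angle G = 73 degrees, angle K = angle H = 43 degrees, and KL = HI = 6
This is not SSS or HL: SSS requires all three pairs of sides, but we don't have that. HL only applies to right triangles with matching hypotenuse and leg.
The correct criterion is AAS. Two pairs of corresponding angles and a non-included side are equal (Angle-Angle-Side).

AAS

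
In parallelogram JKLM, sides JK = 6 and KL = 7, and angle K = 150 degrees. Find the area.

The area of a parallelogram equals the product of two adjacent sides times the sine of the included angle.
This is because the height equals 7 * sin(150°) = 7/2.
Area = 6 * 7/2 = 21

21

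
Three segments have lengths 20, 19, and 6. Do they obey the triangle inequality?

Sort the sides: 6, 19, 20.
It suffices to check that the sum of the two smallest exceeds the largest:
6 + 19 = 25 > 20. ✓
Yes, a valid triangle can be formed.

Yes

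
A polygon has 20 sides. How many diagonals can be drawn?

Each of the 20 vertices connects to 17 non-adjacent vertices via diagonals.
Total connections = 20 × 17 = 340, but each diagonal is counted twice.
Number of diagonals = 340 / 2 = 170.

170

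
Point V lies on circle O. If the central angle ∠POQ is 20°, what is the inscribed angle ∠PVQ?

An inscribed angle intercepts an arc from a point on the circle, while the central angle intercepts the same arc from the center.
The inscribed angle is always half the central angle: 20° / 2 = 10°.

10°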